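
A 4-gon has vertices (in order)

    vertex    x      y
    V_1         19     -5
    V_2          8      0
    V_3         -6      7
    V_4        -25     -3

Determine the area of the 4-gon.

Apply the shoelace formula: 2A = Σ (x_i·y_{i+1} − x_{i+1}·y_i), indices taken mod 4.
Σ = (40) + (56) + (193) + (182) = 471
Area = |Σ|/2 = 235.5.

235.5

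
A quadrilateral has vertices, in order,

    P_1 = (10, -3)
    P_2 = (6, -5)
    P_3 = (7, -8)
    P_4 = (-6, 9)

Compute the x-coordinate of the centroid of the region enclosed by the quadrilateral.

Apply the surveyor's formula. First the cross-terms c_i = x_i·y_{i+1} − x_{i+1}·y_i:
  -32, -13, 15, -72  ⇒  2A = -102, A = -51.
Then Σ (x_i + x_{i+1})·c_i = -954, so x̄ = -954 / (6·(-51)) = 53/17.

53/17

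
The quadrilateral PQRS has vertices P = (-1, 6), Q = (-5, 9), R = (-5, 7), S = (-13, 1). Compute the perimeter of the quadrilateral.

|PQ| = √((-4)² + (3)²) = √25 = 5
|QR| = √((0)² + (-2)²) = √4 = 2
|RS| = √((-8)² + (-6)²) = √100 = 10
|SP| = √((12)² + (5)²) = √169 = 13
Perimeter = 5 + 2 + 10 + 13 = 30.

30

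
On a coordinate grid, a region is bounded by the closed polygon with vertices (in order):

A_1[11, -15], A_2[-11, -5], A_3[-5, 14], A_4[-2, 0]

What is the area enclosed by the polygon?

Σ = (-220) + (-179) + (28) + (30) = -341
Area = |Σ|/2 = 170.5.

170.5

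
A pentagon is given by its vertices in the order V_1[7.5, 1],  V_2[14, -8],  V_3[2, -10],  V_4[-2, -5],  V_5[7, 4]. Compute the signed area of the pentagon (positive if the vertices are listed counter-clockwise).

-112

Apply the shoelace (surveyor's) formula: 2A = Σ (x_i·y_{i+1} − x_{i+1}·y_i), indices taken mod 5.
V_1→V_2: (7.5)(-8) − (14)(1) = -74
V_2→V_3: (14)(-10) − (2)(-8) = -124
V_3→V_4: (2)(-5) − (-2)(-10) = -30
V_4→V_5: (-2)(4) − (7)(-5) = 27
V_5→V_1: (7)(1) − (7.5)(4) = -23
Σ = -224
Signed area = Σ/2 = -112 (negative ⇒ clockwise traversal).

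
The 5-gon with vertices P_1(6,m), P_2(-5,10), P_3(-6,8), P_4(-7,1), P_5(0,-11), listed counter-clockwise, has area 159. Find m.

9

The doubled signed area Σ (x_i y_{i+1} − x_{i+1} y_i) is linear in m.
With m=0 it equals 273; the coefficient of m is 5 (from the two edges through P_1).
So 5·m + 273 = 2·159 = 318 ⇒ m = 9.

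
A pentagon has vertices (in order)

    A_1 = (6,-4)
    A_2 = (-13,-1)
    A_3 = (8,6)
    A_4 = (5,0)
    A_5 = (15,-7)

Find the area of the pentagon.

Σ = (-58) + (-70) + (-30) + (-35) + (-18) = -211
Area = |Σ|/2 = 105.5.

105.5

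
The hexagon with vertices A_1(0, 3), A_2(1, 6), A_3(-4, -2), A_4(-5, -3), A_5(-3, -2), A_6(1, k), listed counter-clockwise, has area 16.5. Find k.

Write out the shoelace sum; only the two edges meeting at A_6 involve k:
2·Area = [((-3)·k − 1·(-2)) + (1·3 − 0·k)] + 22
       = -3·k + 27 = 33
⇒ k = -2.

-2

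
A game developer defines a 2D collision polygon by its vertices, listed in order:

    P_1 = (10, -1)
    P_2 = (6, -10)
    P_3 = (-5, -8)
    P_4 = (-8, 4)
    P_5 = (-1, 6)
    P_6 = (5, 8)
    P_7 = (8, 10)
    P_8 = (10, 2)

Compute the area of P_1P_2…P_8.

243

Apply Gauss's area formula: 2A = Σ (x_i·y_{i+1} − x_{i+1}·y_i), indices taken mod 8.
P_1→P_2: (10)(-10) − (6)(-1) = -94
P_2→P_3: (6)(-8) − (-5)(-10) = -98
P_3→P_4: (-5)(4) − (-8)(-8) = -84
P_4→P_5: (-8)(6) − (-1)(4) = -44
P_5→P_6: (-1)(8) − (5)(6) = -38
P_6→P_7: (5)(10) − (8)(8) = -14
P_7→P_8: (8)(2) − (10)(10) = -84
P_8→P_1: (10)(-1) − (10)(2) = -30
Σ = -486
Area = |Σ|/2 = 243.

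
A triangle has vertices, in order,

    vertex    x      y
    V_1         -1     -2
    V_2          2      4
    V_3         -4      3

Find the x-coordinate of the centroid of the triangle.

Apply the shoelace (surveyor's) formula. First the cross-terms c_i = x_i·y_{i+1} − x_{i+1}·y_i:
  0, 22, 11  ⇒  2A = 33, A = 16.5.
Then Σ (x_i + x_{i+1})·c_i = -99, so x̄ = -99 / (6·16.5) = -1.

-1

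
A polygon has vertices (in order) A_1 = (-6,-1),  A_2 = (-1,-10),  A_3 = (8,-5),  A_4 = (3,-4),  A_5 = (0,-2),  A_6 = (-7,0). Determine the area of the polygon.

A_1→A_2: (-6)(-10) − (-1)(-1) = 59
A_2→A_3: (-1)(-5) − (8)(-10) = 85
A_3→A_4: (8)(-4) − (3)(-5) = -17
A_4→A_5: (3)(-2) − (0)(-4) = -6
A_5→A_6: (0)(0) − (-7)(-2) = -14
A_6→A_1: (-7)(-1) − (-6)(0) = 7
Σ = 114
Area = |Σ|/2 = 57.

57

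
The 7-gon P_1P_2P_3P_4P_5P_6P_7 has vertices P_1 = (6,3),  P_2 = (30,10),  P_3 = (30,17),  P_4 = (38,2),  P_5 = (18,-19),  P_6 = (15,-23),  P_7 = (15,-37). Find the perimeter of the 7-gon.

138

|P_1P_2| = √((24)² + (7)²) = √625 = 25
|P_2P_3| = √((0)² + (7)²) = √49 = 7
|P_3P_4| = √((8)² + (-15)²) = √289 = 17
|P_4P_5| = √((-20)² + (-21)²) = √841 = 29
|P_5P_6| = √((-3)² + (-4)²) = √25 = 5
|P_6P_7| = √((0)² + (-14)²) = √196 = 14
|P_7P_1| = √((-9)² + (40)²) = √1681 = 41
Perimeter = 25 + 7 + 17 + 29 + 5 + 14 + 41 = 138.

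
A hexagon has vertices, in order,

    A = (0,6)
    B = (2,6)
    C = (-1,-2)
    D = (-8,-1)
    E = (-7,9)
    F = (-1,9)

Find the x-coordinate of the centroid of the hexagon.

Apply Gauss's area formula. First the cross-terms c_i = x_i·y_{i+1} − x_{i+1}·y_i:
  -12, 2, -15, -79, -54, -6  ⇒  2A = -164, A = -82.
Then Σ (x_i + x_{i+1})·c_i = 1736, so x̄ = 1736 / (6·(-82)) = -434/123.

-434/123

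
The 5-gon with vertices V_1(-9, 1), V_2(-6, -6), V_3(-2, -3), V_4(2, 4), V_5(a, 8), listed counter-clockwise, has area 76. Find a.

Write out the shoelace sum; only the two edges meeting at V_5 involve a:
2·Area = [(2·8 − a·4) + (a·1 − (-9)·8)] + 64
       = -3·a + 152 = 152
⇒ a = 0.

0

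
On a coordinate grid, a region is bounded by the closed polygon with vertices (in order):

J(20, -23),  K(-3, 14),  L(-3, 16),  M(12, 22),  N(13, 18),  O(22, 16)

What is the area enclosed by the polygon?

568.5

Apply Gauss's area formula: 2A = Σ (x_i·y_{i+1} − x_{i+1}·y_i), indices taken mod 6.
Σ = (211) + (-6) + (-258) + (-70) + (-188) + (-826) = -1137
Area = |Σ|/2 = 568.5.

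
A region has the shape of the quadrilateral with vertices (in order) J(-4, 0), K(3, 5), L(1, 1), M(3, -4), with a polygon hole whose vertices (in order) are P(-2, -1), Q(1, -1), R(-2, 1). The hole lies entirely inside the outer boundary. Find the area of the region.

19.5

Outer boundary:
Cross-terms: -20, -2, -7, -16  ⇒  Σ = -45
Area = |Σ|/2 = 22.5.
Hole:
Apply the surveyor's formula: 2A = Σ (x_i·y_{i+1} − x_{i+1}·y_i), indices taken mod 3.
P→Q: (-2)(-1) − (1)(-1) = 3
Q→R: (1)(1) − (-2)(-1) = -1
R→P: (-2)(-1) − (-2)(1) = 4
Σ = 6
Area = |Σ|/2 = 3.
Net area = 22.5 − 3 = 19.5.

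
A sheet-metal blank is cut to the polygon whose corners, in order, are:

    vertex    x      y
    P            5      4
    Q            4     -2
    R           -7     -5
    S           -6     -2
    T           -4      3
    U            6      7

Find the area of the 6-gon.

79.5

Apply Gauss's area formula: 2A = Σ (x_i·y_{i+1} − x_{i+1}·y_i), indices taken mod 6.
P→Q: (5)(-2) − (4)(4) = -26
Q→R: (4)(-5) − (-7)(-2) = -34
R→S: (-7)(-2) − (-6)(-5) = -16
S→T: (-6)(3) − (-4)(-2) = -26
T→U: (-4)(7) − (6)(3) = -46
U→P: (6)(4) − (5)(7) = -11
Σ = -159
Area = |Σ|/2 = 79.5.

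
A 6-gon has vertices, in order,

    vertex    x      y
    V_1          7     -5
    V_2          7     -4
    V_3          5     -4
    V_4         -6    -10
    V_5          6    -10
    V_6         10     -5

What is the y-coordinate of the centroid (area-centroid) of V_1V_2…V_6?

Apply the shoelace (surveyor's) formula. First the cross-terms c_i = x_i·y_{i+1} − x_{i+1}·y_i:
  7, -8, -74, 120, 70, -15  ⇒  2A = 100, A = 50.
Then Σ (y_i + y_{i+1})·c_i = -2263, so ȳ = -2263 / (6·50) = -2263/300.

-2263/300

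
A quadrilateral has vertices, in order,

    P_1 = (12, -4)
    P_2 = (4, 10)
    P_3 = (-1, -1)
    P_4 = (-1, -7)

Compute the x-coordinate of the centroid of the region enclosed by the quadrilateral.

525/118

Apply the surveyor's formula. First the cross-terms c_i = x_i·y_{i+1} − x_{i+1}·y_i:
  136, 6, 6, 88  ⇒  2A = 236, A = 118.
Then Σ (x_i + x_{i+1})·c_i = 3150, so x̄ = 3150 / (6·118) = 525/118.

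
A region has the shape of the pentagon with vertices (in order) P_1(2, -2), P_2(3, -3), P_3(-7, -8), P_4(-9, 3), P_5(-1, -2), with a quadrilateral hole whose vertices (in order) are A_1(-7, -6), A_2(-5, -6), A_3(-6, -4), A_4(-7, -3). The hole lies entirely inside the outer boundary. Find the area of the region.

Outer boundary:
Apply Gauss's area formula: 2A = Σ (x_i·y_{i+1} − x_{i+1}·y_i), indices taken mod 5.
P_1→P_2: (2)(-3) − (3)(-2) = 0
P_2→P_3: (3)(-8) − (-7)(-3) = -45
P_3→P_4: (-7)(3) − (-9)(-8) = -93
P_4→P_5: (-9)(-2) − (-1)(3) = 21
P_5→P_1: (-1)(-2) − (2)(-2) = 6
Σ = -111
Area = |Σ|/2 = 55.5.
Hole:
Apply the shoelace formula: 2A = Σ (x_i·y_{i+1} − x_{i+1}·y_i), indices taken mod 4.
Σ = (12) + (-16) + (-10) + (21) = 7
Area = |Σ|/2 = 3.5.
Net area = 55.5 − 3.5 = 52.

52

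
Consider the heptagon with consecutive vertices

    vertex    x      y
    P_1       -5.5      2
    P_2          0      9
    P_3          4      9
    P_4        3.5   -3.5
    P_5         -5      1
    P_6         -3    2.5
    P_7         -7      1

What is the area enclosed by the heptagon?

74.25

Apply the shoelace formula: 2A = Σ (x_i·y_{i+1} − x_{i+1}·y_i), indices taken mod 7.
P_1→P_2: (-5.5)(9) − (0)(2) = -49.5
P_2→P_3: (0)(9) − (4)(9) = -36
P_3→P_4: (4)(-3.5) − (3.5)(9) = -45.5
P_4→P_5: (3.5)(1) − (-5)(-3.5) = -14
P_5→P_6: (-5)(2.5) − (-3)(1) = -9.5
P_6→P_7: (-3)(1) − (-7)(2.5) = 14.5
P_7→P_1: (-7)(2) − (-5.5)(1) = -8.5
Σ = -148.5
Area = |Σ|/2 = 74.25.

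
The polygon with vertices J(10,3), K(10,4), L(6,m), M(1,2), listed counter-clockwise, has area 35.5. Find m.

The doubled signed area Σ (x_i y_{i+1} − x_{i+1} y_i) is linear in m.
With m=0 it equals -19; the coefficient of m is 9 (from the two edges through L).
So 9·m + -19 = 2·35.5 = 71 ⇒ m = 10.

10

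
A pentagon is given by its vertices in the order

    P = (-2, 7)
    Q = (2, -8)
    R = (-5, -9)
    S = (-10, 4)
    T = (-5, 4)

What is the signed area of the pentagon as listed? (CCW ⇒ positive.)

Σ = (2) + (-58) + (-110) + (-20) + (-27) = -213
Signed area = Σ/2 = -106.5 (negative ⇒ clockwise traversal).

-106.5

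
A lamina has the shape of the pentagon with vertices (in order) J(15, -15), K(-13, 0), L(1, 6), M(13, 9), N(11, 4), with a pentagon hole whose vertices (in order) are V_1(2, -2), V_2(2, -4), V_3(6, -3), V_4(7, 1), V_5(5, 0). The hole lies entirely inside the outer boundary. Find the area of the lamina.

294

Outer boundary:
Apply the shoelace formula: 2A = Σ (x_i·y_{i+1} − x_{i+1}·y_i), indices taken mod 5.
Σ = (-195) + (-78) + (-69) + (-47) + (-225) = -614
Area = |Σ|/2 = 307.
Hole:
Apply Gauss's area formula: 2A = Σ (x_i·y_{i+1} − x_{i+1}·y_i), indices taken mod 5.
Σ = (-4) + (18) + (27) + (-5) + (-10) = 26
Area = |Σ|/2 = 13.
Net area = 307 − 13 = 294.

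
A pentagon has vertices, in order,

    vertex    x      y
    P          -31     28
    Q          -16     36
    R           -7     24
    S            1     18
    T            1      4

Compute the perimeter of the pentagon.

|PQ| = √((15)² + (8)²) = √289 = 17
|QR| = √((9)² + (-12)²) = √225 = 15
|RS| = √((8)² + (-6)²) = √100 = 10
|ST| = √((0)² + (-14)²) = √196 = 14
|TP| = √((-32)² + (24)²) = √1600 = 40
Perimeter = 17 + 15 + 10 + 14 + 40 = 96.

96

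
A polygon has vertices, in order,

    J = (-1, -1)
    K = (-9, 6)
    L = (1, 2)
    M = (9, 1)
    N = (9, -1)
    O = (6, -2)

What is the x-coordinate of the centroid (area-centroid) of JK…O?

Apply the surveyor's formula. First the cross-terms c_i = x_i·y_{i+1} − x_{i+1}·y_i:
  -15, -24, -17, -18, -12, -8  ⇒  2A = -94, A = -47.
Then Σ (x_i + x_{i+1})·c_i = -372, so x̄ = -372 / (6·(-47)) = 62/47.

62/47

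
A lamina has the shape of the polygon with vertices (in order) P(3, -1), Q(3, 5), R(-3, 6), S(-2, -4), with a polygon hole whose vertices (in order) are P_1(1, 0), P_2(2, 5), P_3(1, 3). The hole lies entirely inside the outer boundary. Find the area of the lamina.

Outer boundary:
Cross-terms: 18, 33, 24, 14  ⇒  Σ = 89
Area = |Σ|/2 = 44.5.
Hole:
Apply Gauss's area formula: 2A = Σ (x_i·y_{i+1} − x_{i+1}·y_i), indices taken mod 3.
Σ = (5) + (1) + (-3) = 3
Area = |Σ|/2 = 1.5.
Net area = 44.5 − 1.5 = 43.

43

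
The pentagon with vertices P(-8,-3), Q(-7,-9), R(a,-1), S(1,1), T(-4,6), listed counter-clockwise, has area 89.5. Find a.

5

Write out the shoelace sum; only the two edges meeting at R involve a:
2·Area = [((-7)·(-1) − a·(-9)) + (a·1 − 1·(-1))] + 121
       = 10·a + 129 = 179
⇒ a = 5.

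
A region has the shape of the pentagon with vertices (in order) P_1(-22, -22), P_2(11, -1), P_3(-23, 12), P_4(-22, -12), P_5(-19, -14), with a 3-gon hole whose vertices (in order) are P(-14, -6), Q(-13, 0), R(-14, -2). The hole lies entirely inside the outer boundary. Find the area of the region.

Outer boundary:
Apply the surveyor's formula: 2A = Σ (x_i·y_{i+1} − x_{i+1}·y_i), indices taken mod 5.
Cross-terms: 264, 109, 540, 80, 110  ⇒  Σ = 1103
Area = |Σ|/2 = 551.5.
Hole:
Σ = (-78) + (26) + (56) = 4
Area = |Σ|/2 = 2.
Net area = 551.5 − 2 = 549.5.

549.5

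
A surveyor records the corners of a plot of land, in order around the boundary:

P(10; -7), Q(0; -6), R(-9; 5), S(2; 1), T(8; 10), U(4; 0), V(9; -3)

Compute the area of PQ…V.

Apply Gauss's area formula: 2A = Σ (x_i·y_{i+1} − x_{i+1}·y_i), indices taken mod 7.
P→Q: (10)(-6) − (0)(-7) = -60
Q→R: (0)(5) − (-9)(-6) = -54
R→S: (-9)(1) − (2)(5) = -19
S→T: (2)(10) − (8)(1) = 12
T→U: (8)(0) − (4)(10) = -40
U→V: (4)(-3) − (9)(0) = -12
V→P: (9)(-7) − (10)(-3) = -33
Σ = -206
Area = |Σ|/2 = 103.

103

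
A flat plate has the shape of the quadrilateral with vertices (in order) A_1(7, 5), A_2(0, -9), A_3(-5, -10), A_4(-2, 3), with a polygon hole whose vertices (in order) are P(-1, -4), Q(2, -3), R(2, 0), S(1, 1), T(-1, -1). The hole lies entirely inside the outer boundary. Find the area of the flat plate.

76

Outer boundary:
Apply the surveyor's formula: 2A = Σ (x_i·y_{i+1} − x_{i+1}·y_i), indices taken mod 4.
A_1→A_2: (7)(-9) − (0)(5) = -63
A_2→A_3: (0)(-10) − (-5)(-9) = -45
A_3→A_4: (-5)(3) − (-2)(-10) = -35
A_4→A_1: (-2)(5) − (7)(3) = -31
Σ = -174
Area = |Σ|/2 = 87.
Hole:
Apply the shoelace (surveyor's) formula: 2A = Σ (x_i·y_{i+1} − x_{i+1}·y_i), indices taken mod 5.
P→Q: (-1)(-3) − (2)(-4) = 11
Q→R: (2)(0) − (2)(-3) = 6
R→S: (2)(1) − (1)(0) = 2
S→T: (1)(-1) − (-1)(1) = 0
T→P: (-1)(-4) − (-1)(-1) = 3
Σ = 22
Area = |Σ|/2 = 11.
Net area = 87 − 11 = 76.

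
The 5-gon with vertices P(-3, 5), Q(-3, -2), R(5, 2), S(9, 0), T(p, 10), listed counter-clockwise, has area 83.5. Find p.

8

Write out the shoelace sum; only the two edges meeting at T involve p:
2·Area = [(9·10 − p·0) + (p·5 − (-3)·10)] + 7
       = 5·p + 127 = 167
⇒ p = 8.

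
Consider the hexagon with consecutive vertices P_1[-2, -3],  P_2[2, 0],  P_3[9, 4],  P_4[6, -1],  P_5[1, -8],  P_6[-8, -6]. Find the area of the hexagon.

Apply the shoelace formula: 2A = Σ (x_i·y_{i+1} − x_{i+1}·y_i), indices taken mod 6.
Σ = (6) + (8) + (-33) + (-47) + (-70) + (12) = -124
Area = |Σ|/2 = 62.

62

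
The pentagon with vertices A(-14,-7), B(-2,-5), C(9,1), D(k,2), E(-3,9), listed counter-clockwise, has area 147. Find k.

3

The doubled signed area Σ (x_i y_{i+1} − x_{i+1} y_i) is linear in k.
With k=0 it equals 270; the coefficient of k is 8 (from the two edges through D).
So 8·k + 270 = 2·147 = 294 ⇒ k = 3.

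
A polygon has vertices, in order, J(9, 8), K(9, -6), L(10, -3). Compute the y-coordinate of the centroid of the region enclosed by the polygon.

Apply the shoelace formula. First the cross-terms c_i = x_i·y_{i+1} − x_{i+1}·y_i:
  -126, 33, 107  ⇒  2A = 14, A = 7.
Then Σ (y_i + y_{i+1})·c_i = -14, so ȳ = -14 / (6·7) = -1/3.

-1/3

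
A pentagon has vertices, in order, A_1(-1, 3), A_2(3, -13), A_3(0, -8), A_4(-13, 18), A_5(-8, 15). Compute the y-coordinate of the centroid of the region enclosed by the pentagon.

807/184

Apply the shoelace (surveyor's) formula. First the cross-terms c_i = x_i·y_{i+1} − x_{i+1}·y_i:
  4, -24, -104, -51, -9  ⇒  2A = -184, A = -92.
Then Σ (y_i + y_{i+1})·c_i = -2421, so ȳ = -2421 / (6·(-92)) = 807/184.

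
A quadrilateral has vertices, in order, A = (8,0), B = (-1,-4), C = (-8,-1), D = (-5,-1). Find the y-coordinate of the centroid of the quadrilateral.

Apply Gauss's area formula. First the cross-terms c_i = x_i·y_{i+1} − x_{i+1}·y_i:
  -32, -31, 3, 8  ⇒  2A = -52, A = -26.
Then Σ (y_i + y_{i+1})·c_i = 269, so ȳ = 269 / (6·(-26)) = -269/156.

-269/156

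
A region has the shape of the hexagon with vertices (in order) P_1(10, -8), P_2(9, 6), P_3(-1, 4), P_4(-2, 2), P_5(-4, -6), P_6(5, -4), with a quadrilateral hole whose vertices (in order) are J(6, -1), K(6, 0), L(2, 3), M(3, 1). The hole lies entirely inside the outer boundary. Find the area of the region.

Outer boundary:
Cross-terms: 132, 42, 6, 20, 46, 0  ⇒  Σ = 246
Area = |Σ|/2 = 123.
Hole:
Cross-terms: 6, 18, -7, -9  ⇒  Σ = 8
Area = |Σ|/2 = 4.
Net area = 123 − 4 = 119.

119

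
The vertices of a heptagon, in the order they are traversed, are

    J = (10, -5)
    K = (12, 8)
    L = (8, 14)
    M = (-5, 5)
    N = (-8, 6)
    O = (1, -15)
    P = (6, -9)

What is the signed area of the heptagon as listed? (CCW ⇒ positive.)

Σ = (140) + (104) + (110) + (10) + (114) + (81) + (60) = 619
Signed area = Σ/2 = 309.5 (positive ⇒ counter-clockwise traversal).

309.5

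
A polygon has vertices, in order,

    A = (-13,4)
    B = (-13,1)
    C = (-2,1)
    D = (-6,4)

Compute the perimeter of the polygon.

|AB| = √((0)² + (-3)²) = √9 = 3
|BC| = √((11)² + (0)²) = √121 = 11
|CD| = √((-4)² + (3)²) = √25 = 5
|DA| = √((-7)² + (0)²) = √49 = 7
Perimeter = 3 + 11 + 5 + 7 = 26.

26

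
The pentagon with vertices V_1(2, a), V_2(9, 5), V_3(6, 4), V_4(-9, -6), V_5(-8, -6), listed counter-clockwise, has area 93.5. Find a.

-9

Write out the shoelace sum; only the two edges meeting at V_1 involve a:
2·Area = [((-8)·a − 2·(-6)) + (2·5 − 9·a)] + 12
       = -17·a + 34 = 187
⇒ a = -9.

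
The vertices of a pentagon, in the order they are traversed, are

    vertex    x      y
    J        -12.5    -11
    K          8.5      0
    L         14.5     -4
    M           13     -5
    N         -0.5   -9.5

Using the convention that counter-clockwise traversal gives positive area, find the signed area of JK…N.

-100.125

J→K: (-12.5)(0) − (8.5)(-11) = 93.5
K→L: (8.5)(-4) − (14.5)(0) = -34
L→M: (14.5)(-5) − (13)(-4) = -20.5
M→N: (13)(-9.5) − (-0.5)(-5) = -126
N→J: (-0.5)(-11) − (-12.5)(-9.5) = -113.25
Σ = -200.25
Signed area = Σ/2 = -100.125 (negative ⇒ clockwise traversal).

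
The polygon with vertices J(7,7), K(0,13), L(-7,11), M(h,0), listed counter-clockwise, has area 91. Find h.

Write out the shoelace sum; only the two edges meeting at M involve h:
2·Area = [((-7)·0 − h·11) + (h·7 − 7·0)] + 182
       = -4·h + 182 = 182
⇒ h = 0.

0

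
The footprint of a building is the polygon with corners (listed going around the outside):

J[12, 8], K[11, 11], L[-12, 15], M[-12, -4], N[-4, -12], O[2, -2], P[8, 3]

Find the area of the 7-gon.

389.5

Apply Gauss's area formula: 2A = Σ (x_i·y_{i+1} − x_{i+1}·y_i), indices taken mod 7.
Cross-terms: 44, 297, 228, 128, 32, 22, 28  ⇒  Σ = 779
Area = |Σ|/2 = 389.5.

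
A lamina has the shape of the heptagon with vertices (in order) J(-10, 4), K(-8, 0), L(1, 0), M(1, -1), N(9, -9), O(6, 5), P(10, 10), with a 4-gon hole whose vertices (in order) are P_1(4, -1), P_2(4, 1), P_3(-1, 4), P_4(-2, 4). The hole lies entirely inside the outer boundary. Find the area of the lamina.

132.5

Outer boundary:
J→K: (-10)(0) − (-8)(4) = 32
K→L: (-8)(0) − (1)(0) = 0
L→M: (1)(-1) − (1)(0) = -1
M→N: (1)(-9) − (9)(-1) = 0
N→O: (9)(5) − (6)(-9) = 99
O→P: (6)(10) − (10)(5) = 10
P→J: (10)(4) − (-10)(10) = 140
Σ = 280
Area = |Σ|/2 = 140.
Hole:
Σ = (8) + (17) + (4) + (-14) = 15
Area = |Σ|/2 = 7.5.
Net area = 140 − 7.5 = 132.5.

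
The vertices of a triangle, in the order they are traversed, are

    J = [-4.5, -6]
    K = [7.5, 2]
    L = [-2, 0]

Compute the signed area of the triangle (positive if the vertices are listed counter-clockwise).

26

Apply Gauss's area formula: 2A = Σ (x_i·y_{i+1} − x_{i+1}·y_i), indices taken mod 3.
Σ = (36) + (4) + (12) = 52
Signed area = Σ/2 = 26 (positive ⇒ counter-clockwise traversal).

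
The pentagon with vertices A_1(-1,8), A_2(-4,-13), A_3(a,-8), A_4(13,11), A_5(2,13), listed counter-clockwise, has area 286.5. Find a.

Write out the shoelace sum; only the two edges meeting at A_3 involve a:
2·Area = [((-4)·(-8) − a·(-13)) + (a·11 − 13·(-8))] + 221
       = 24·a + 357 = 573
⇒ a = 9.

9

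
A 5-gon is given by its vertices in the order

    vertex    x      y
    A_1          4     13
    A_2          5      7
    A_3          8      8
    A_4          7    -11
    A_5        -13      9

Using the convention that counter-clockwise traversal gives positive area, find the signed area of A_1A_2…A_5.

Apply the shoelace formula: 2A = Σ (x_i·y_{i+1} − x_{i+1}·y_i), indices taken mod 5.
Σ = (-37) + (-16) + (-144) + (-80) + (-205) = -482
Signed area = Σ/2 = -241 (negative ⇒ clockwise traversal).

-241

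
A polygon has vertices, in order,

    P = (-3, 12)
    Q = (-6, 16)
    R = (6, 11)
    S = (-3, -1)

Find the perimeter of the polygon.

46

|PQ| = √((-3)² + (4)²) = √25 = 5
|QR| = √((12)² + (-5)²) = √169 = 13
|RS| = √((-9)² + (-12)²) = √225 = 15
|SP| = √((0)² + (13)²) = √169 = 13
Perimeter = 5 + 13 + 15 + 13 = 46.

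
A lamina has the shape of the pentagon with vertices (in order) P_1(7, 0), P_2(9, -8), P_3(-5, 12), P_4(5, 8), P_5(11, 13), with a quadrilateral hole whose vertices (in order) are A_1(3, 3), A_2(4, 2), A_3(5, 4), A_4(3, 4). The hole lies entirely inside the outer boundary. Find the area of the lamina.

Outer boundary:
Apply Gauss's area formula: 2A = Σ (x_i·y_{i+1} − x_{i+1}·y_i), indices taken mod 5.
Σ = (-56) + (68) + (-100) + (-23) + (-91) = -202
Area = |Σ|/2 = 101.
Hole:
Cross-terms: -6, 6, 8, -3  ⇒  Σ = 5
Area = |Σ|/2 = 2.5.
Net area = 101 − 2.5 = 98.5.

98.5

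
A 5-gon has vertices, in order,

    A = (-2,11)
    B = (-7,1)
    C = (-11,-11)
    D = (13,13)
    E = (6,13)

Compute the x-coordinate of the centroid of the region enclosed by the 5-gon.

Apply Gauss's area formula. First the cross-terms c_i = x_i·y_{i+1} − x_{i+1}·y_i:
  75, 88, 0, 91, 92  ⇒  2A = 346, A = 173.
Then Σ (x_i + x_{i+1})·c_i = -162, so x̄ = -162 / (6·173) = -27/173.

-27/173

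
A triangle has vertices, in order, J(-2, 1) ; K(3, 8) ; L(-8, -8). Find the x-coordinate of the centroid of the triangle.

-7/3

Apply Gauss's area formula. First the cross-terms c_i = x_i·y_{i+1} − x_{i+1}·y_i:
  -19, 40, -24  ⇒  2A = -3, A = -1.5.
Then Σ (x_i + x_{i+1})·c_i = 21, so x̄ = 21 / (6·(-1.5)) = -7/3.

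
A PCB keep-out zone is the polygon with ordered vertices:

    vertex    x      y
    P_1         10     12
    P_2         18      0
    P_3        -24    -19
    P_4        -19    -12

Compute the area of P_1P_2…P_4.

Apply the shoelace formula: 2A = Σ (x_i·y_{i+1} − x_{i+1}·y_i), indices taken mod 4.
P_1→P_2: (10)(0) − (18)(12) = -216
P_2→P_3: (18)(-19) − (-24)(0) = -342
P_3→P_4: (-24)(-12) − (-19)(-19) = -73
P_4→P_1: (-19)(12) − (10)(-12) = -108
Σ = -739
Area = |Σ|/2 = 369.5.

369.5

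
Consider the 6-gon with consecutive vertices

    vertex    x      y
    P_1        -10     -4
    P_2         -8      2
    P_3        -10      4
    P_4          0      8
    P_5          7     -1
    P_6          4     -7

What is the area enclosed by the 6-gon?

165.5

Apply Gauss's area formula: 2A = Σ (x_i·y_{i+1} − x_{i+1}·y_i), indices taken mod 6.
Cross-terms: -52, -12, -80, -56, -45, -86  ⇒  Σ = -331
Area = |Σ|/2 = 165.5.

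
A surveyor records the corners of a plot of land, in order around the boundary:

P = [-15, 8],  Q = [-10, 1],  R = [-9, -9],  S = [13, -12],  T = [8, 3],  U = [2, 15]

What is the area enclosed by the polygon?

439.5

Apply Gauss's area formula: 2A = Σ (x_i·y_{i+1} − x_{i+1}·y_i), indices taken mod 6.
P→Q: (-15)(1) − (-10)(8) = 65
Q→R: (-10)(-9) − (-9)(1) = 99
R→S: (-9)(-12) − (13)(-9) = 225
S→T: (13)(3) − (8)(-12) = 135
T→U: (8)(15) − (2)(3) = 114
U→P: (2)(8) − (-15)(15) = 241
Σ = 879
Area = |Σ|/2 = 439.5.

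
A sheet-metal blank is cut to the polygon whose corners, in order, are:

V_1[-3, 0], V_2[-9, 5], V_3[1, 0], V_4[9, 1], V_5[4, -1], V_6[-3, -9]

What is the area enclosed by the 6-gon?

Apply the shoelace formula: 2A = Σ (x_i·y_{i+1} − x_{i+1}·y_i), indices taken mod 6.
V_1→V_2: (-3)(5) − (-9)(0) = -15
V_2→V_3: (-9)(0) − (1)(5) = -5
V_3→V_4: (1)(1) − (9)(0) = 1
V_4→V_5: (9)(-1) − (4)(1) = -13
V_5→V_6: (4)(-9) − (-3)(-1) = -39
V_6→V_1: (-3)(0) − (-3)(-9) = -27
Σ = -98
Area = |Σ|/2 = 49.

49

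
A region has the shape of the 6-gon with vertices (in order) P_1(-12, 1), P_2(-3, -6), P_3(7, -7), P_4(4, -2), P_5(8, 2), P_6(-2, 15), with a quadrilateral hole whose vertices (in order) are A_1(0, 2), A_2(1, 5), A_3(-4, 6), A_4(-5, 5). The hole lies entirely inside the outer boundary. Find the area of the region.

227

Outer boundary:
Apply the shoelace formula: 2A = Σ (x_i·y_{i+1} − x_{i+1}·y_i), indices taken mod 6.
P_1→P_2: (-12)(-6) − (-3)(1) = 75
P_2→P_3: (-3)(-7) − (7)(-6) = 63
P_3→P_4: (7)(-2) − (4)(-7) = 14
P_4→P_5: (4)(2) − (8)(-2) = 24
P_5→P_6: (8)(15) − (-2)(2) = 124
P_6→P_1: (-2)(1) − (-12)(15) = 178
Σ = 478
Area = |Σ|/2 = 239.
Hole:
Σ = (-2) + (26) + (10) + (-10) = 24
Area = |Σ|/2 = 12.
Net area = 239 − 12 = 227.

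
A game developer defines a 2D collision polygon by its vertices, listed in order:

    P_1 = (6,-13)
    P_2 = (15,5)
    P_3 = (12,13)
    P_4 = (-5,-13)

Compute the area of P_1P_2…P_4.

Σ = (225) + (135) + (-91) + (143) = 412
Area = |Σ|/2 = 206.

206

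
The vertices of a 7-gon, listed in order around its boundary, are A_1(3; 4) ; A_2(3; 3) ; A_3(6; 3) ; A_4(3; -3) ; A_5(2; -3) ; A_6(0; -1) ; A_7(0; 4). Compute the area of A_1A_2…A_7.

28

Σ = (-3) + (-9) + (-27) + (-3) + (-2) + (0) + (-12) = -56
Area = |Σ|/2 = 28.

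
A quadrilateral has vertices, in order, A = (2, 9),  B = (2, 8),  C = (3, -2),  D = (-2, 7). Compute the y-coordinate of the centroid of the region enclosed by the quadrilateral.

629/135

Apply the shoelace formula. First the cross-terms c_i = x_i·y_{i+1} − x_{i+1}·y_i:
  -2, -28, 17, -32  ⇒  2A = -45, A = -22.5.
Then Σ (y_i + y_{i+1})·c_i = -629, so ȳ = -629 / (6·(-22.5)) = 629/135.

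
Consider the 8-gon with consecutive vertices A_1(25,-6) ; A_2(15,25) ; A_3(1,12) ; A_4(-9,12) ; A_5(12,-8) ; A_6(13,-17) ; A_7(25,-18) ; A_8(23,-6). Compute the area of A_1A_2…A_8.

Apply the shoelace (surveyor's) formula: 2A = Σ (x_i·y_{i+1} − x_{i+1}·y_i), indices taken mod 8.
Cross-terms: 715, 155, 120, -72, -100, 191, 264, 12  ⇒  Σ = 1285
Area = |Σ|/2 = 642.5.

642.5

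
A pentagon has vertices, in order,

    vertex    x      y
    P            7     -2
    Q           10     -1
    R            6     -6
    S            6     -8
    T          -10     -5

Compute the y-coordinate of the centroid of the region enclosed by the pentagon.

-388/81

Apply the shoelace formula. First the cross-terms c_i = x_i·y_{i+1} − x_{i+1}·y_i:
  13, -54, -12, -110, 55  ⇒  2A = -108, A = -54.
Then Σ (y_i + y_{i+1})·c_i = 1552, so ȳ = 1552 / (6·(-54)) = -388/81.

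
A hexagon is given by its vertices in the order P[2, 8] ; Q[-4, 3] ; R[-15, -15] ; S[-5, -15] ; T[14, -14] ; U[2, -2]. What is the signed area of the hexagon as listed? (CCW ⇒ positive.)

Apply the shoelace (surveyor's) formula: 2A = Σ (x_i·y_{i+1} − x_{i+1}·y_i), indices taken mod 6.
P→Q: (2)(3) − (-4)(8) = 38
Q→R: (-4)(-15) − (-15)(3) = 105
R→S: (-15)(-15) − (-5)(-15) = 150
S→T: (-5)(-14) − (14)(-15) = 280
T→U: (14)(-2) − (2)(-14) = 0
U→P: (2)(8) − (2)(-2) = 20
Σ = 593
Signed area = Σ/2 = 296.5 (positive ⇒ counter-clockwise traversal).

296.5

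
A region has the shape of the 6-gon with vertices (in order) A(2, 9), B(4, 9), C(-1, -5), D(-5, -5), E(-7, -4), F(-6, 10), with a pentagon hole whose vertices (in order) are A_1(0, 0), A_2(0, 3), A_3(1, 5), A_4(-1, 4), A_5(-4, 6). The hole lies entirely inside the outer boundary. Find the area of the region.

Outer boundary:
Apply Gauss's area formula: 2A = Σ (x_i·y_{i+1} − x_{i+1}·y_i), indices taken mod 6.
Σ = (-18) + (-11) + (-20) + (-15) + (-94) + (-74) = -232
Area = |Σ|/2 = 116.
Hole:
Σ = (0) + (-3) + (9) + (10) + (0) = 16
Area = |Σ|/2 = 8.
Net area = 116 − 8 = 108.

108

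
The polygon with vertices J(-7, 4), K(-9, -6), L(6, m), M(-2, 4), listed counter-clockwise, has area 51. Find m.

Write out the shoelace sum; only the two edges meeting at L involve m:
2·Area = [((-9)·m − 6·(-6)) + (6·4 − (-2)·m)] + 98
       = -7·m + 158 = 102
⇒ m = 8.

8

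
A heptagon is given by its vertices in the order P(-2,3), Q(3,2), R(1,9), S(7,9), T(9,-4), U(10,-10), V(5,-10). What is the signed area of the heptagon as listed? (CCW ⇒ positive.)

Apply the shoelace formula: 2A = Σ (x_i·y_{i+1} − x_{i+1}·y_i), indices taken mod 7.
Σ = (-13) + (25) + (-54) + (-109) + (-50) + (-50) + (-5) = -256
Signed area = Σ/2 = -128 (negative ⇒ clockwise traversal).

-128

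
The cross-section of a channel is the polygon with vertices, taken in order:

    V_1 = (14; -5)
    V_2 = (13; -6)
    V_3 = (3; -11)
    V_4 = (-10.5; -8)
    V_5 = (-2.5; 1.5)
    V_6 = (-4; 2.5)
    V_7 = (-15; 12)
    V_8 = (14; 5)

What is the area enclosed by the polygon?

356.5

Apply the shoelace (surveyor's) formula: 2A = Σ (x_i·y_{i+1} − x_{i+1}·y_i), indices taken mod 8.
Σ = (-19) + (-125) + (-139.5) + (-35.75) + (-0.25) + (-10.5) + (-243) + (-140) = -713
Area = |Σ|/2 = 356.5.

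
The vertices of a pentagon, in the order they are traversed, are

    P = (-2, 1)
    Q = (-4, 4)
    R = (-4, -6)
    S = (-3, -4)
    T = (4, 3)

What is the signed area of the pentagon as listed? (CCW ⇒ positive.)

25.5

Cross-terms: -4, 40, -2, 7, 10  ⇒  Σ = 51
Signed area = Σ/2 = 25.5 (positive ⇒ counter-clockwise traversal).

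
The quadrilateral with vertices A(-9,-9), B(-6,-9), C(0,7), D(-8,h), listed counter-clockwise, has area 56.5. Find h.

The doubled signed area Σ (x_i y_{i+1} − x_{i+1} y_i) is linear in h.
With h=0 it equals 113; the coefficient of h is 9 (from the two edges through D).
So 9·h + 113 = 2·56.5 = 113 ⇒ h = 0.

0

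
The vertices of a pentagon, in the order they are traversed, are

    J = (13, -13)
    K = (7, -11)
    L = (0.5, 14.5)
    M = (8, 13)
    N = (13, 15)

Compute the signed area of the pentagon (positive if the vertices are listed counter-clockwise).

-233.75

Cross-terms: -52, 107, -109.5, -49, -364  ⇒  Σ = -467.5
Signed area = Σ/2 = -233.75 (negative ⇒ clockwise traversal).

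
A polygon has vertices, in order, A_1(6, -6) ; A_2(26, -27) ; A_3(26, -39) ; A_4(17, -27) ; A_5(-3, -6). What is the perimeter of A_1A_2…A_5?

94

|A_1A_2| = √((20)² + (-21)²) = √841 = 29
|A_2A_3| = √((0)² + (-12)²) = √144 = 12
|A_3A_4| = √((-9)² + (12)²) = √225 = 15
|A_4A_5| = √((-20)² + (21)²) = √841 = 29
|A_5A_1| = √((9)² + (0)²) = √81 = 9
Perimeter = 29 + 12 + 15 + 29 + 9 = 94.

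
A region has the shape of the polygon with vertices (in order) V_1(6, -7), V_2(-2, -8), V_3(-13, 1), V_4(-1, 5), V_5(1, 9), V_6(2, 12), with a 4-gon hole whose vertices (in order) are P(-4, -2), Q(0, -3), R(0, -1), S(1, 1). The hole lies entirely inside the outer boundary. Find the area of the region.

161.5

Outer boundary:
Apply the surveyor's formula: 2A = Σ (x_i·y_{i+1} − x_{i+1}·y_i), indices taken mod 6.
V_1→V_2: (6)(-8) − (-2)(-7) = -62
V_2→V_3: (-2)(1) − (-13)(-8) = -106
V_3→V_4: (-13)(5) − (-1)(1) = -64
V_4→V_5: (-1)(9) − (1)(5) = -14
V_5→V_6: (1)(12) − (2)(9) = -6
V_6→V_1: (2)(-7) − (6)(12) = -86
Σ = -338
Area = |Σ|/2 = 169.
Hole:
Σ = (12) + (0) + (1) + (2) = 15
Area = |Σ|/2 = 7.5.
Net area = 169 − 7.5 = 161.5.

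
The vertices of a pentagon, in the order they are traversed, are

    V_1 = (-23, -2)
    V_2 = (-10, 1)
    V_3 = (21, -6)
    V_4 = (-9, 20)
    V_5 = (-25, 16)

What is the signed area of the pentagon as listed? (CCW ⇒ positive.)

Apply the surveyor's formula: 2A = Σ (x_i·y_{i+1} − x_{i+1}·y_i), indices taken mod 5.
V_1→V_2: (-23)(1) − (-10)(-2) = -43
V_2→V_3: (-10)(-6) − (21)(1) = 39
V_3→V_4: (21)(20) − (-9)(-6) = 366
V_4→V_5: (-9)(16) − (-25)(20) = 356
V_5→V_1: (-25)(-2) − (-23)(16) = 418
Σ = 1136
Signed area = Σ/2 = 568 (positive ⇒ counter-clockwise traversal).

568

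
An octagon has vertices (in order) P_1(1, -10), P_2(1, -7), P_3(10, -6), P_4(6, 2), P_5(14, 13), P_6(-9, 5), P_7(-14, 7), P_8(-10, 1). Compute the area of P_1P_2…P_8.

261

Apply the surveyor's formula: 2A = Σ (x_i·y_{i+1} − x_{i+1}·y_i), indices taken mod 8.
Σ = (3) + (64) + (56) + (50) + (187) + (7) + (56) + (99) = 522
Area = |Σ|/2 = 261.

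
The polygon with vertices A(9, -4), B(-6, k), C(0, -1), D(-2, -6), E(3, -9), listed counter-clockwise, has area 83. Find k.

9

The doubled signed area Σ (x_i y_{i+1} − x_{i+1} y_i) is linear in k.
With k=0 it equals 85; the coefficient of k is 9 (from the two edges through B).
So 9·k + 85 = 2·83 = 166 ⇒ k = 9.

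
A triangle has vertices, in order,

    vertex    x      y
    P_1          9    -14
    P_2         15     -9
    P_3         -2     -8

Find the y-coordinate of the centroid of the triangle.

-31/3

Apply the surveyor's formula. First the cross-terms c_i = x_i·y_{i+1} − x_{i+1}·y_i:
  129, -138, 100  ⇒  2A = 91, A = 45.5.
Then Σ (y_i + y_{i+1})·c_i = -2821, so ȳ = -2821 / (6·45.5) = -31/3.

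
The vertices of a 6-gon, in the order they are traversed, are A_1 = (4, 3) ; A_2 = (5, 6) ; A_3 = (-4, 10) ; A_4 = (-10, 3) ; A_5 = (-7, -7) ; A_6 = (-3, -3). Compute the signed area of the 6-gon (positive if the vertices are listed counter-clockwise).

132.5

Apply Gauss's area formula: 2A = Σ (x_i·y_{i+1} − x_{i+1}·y_i), indices taken mod 6.
Σ = (9) + (74) + (88) + (91) + (0) + (3) = 265
Signed area = Σ/2 = 132.5 (positive ⇒ counter-clockwise traversal).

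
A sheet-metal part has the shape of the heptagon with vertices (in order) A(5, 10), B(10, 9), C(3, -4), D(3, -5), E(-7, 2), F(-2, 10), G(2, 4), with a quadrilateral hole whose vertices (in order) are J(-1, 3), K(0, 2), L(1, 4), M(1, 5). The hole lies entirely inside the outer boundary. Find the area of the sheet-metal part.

Outer boundary:
Apply the surveyor's formula: 2A = Σ (x_i·y_{i+1} − x_{i+1}·y_i), indices taken mod 7.
A→B: (5)(9) − (10)(10) = -55
B→C: (10)(-4) − (3)(9) = -67
C→D: (3)(-5) − (3)(-4) = -3
D→E: (3)(2) − (-7)(-5) = -29
E→F: (-7)(10) − (-2)(2) = -66
F→G: (-2)(4) − (2)(10) = -28
G→A: (2)(10) − (5)(4) = 0
Σ = -248
Area = |Σ|/2 = 124.
Hole:
Σ = (-2) + (-2) + (1) + (8) = 5
Area = |Σ|/2 = 2.5.
Net area = 124 − 2.5 = 121.5.

121.5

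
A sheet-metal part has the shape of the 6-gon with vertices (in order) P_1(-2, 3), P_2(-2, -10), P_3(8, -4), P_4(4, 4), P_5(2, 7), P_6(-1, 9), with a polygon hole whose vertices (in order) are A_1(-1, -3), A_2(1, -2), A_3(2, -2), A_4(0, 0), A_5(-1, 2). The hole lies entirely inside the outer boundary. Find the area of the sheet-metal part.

Outer boundary:
Apply the shoelace formula: 2A = Σ (x_i·y_{i+1} − x_{i+1}·y_i), indices taken mod 6.
P_1→P_2: (-2)(-10) − (-2)(3) = 26
P_2→P_3: (-2)(-4) − (8)(-10) = 88
P_3→P_4: (8)(4) − (4)(-4) = 48
P_4→P_5: (4)(7) − (2)(4) = 20
P_5→P_6: (2)(9) − (-1)(7) = 25
P_6→P_1: (-1)(3) − (-2)(9) = 15
Σ = 222
Area = |Σ|/2 = 111.
Hole:
Apply the surveyor's formula: 2A = Σ (x_i·y_{i+1} − x_{i+1}·y_i), indices taken mod 5.
Σ = (5) + (2) + (0) + (0) + (5) = 12
Area = |Σ|/2 = 6.
Net area = 111 − 6 = 105.

105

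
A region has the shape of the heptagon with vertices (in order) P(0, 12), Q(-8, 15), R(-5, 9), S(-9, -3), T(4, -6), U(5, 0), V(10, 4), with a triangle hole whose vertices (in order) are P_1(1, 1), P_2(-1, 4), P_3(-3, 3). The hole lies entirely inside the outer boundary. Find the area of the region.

211.5

Outer boundary:
Cross-terms: 96, 3, 96, 66, 30, 20, 120  ⇒  Σ = 431
Area = |Σ|/2 = 215.5.
Hole:
Σ = (5) + (9) + (-6) = 8
Area = |Σ|/2 = 4.
Net area = 215.5 − 4 = 211.5.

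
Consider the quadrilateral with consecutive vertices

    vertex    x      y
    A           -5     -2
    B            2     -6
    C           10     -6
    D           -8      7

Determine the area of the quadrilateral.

Σ = (34) + (48) + (22) + (51) = 155
Area = |Σ|/2 = 77.5.

77.5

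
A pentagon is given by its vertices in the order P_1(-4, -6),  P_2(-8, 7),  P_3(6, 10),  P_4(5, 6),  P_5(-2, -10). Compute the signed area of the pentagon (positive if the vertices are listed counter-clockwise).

-139

P_1→P_2: (-4)(7) − (-8)(-6) = -76
P_2→P_3: (-8)(10) − (6)(7) = -122
P_3→P_4: (6)(6) − (5)(10) = -14
P_4→P_5: (5)(-10) − (-2)(6) = -38
P_5→P_1: (-2)(-6) − (-4)(-10) = -28
Σ = -278
Signed area = Σ/2 = -139 (negative ⇒ clockwise traversal).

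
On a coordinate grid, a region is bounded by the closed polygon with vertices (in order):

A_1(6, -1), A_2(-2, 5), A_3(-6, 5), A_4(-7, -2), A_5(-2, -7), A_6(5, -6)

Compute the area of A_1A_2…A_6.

Σ = (28) + (20) + (47) + (45) + (47) + (31) = 218
Area = |Σ|/2 = 109.

109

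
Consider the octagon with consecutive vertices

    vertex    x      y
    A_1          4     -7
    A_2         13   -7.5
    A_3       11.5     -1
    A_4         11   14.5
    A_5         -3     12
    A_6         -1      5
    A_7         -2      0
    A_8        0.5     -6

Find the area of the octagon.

263.5

Apply the shoelace formula: 2A = Σ (x_i·y_{i+1} − x_{i+1}·y_i), indices taken mod 8.
Cross-terms: 61, 73.25, 177.75, 175.5, -3, 10, 12, 20.5  ⇒  Σ = 527
Area = |Σ|/2 = 263.5.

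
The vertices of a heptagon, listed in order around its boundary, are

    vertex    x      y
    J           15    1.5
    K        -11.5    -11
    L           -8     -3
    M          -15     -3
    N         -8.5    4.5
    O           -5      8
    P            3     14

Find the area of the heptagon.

Apply the shoelace (surveyor's) formula: 2A = Σ (x_i·y_{i+1} − x_{i+1}·y_i), indices taken mod 7.
Σ = (-147.75) + (-53.5) + (-21) + (-93) + (-45.5) + (-94) + (-205.5) = -660.25
Area = |Σ|/2 = 330.125.

330.125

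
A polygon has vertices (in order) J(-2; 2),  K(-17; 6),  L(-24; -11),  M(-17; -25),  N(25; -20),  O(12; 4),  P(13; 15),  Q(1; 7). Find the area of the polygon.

J→K: (-2)(6) − (-17)(2) = 22
K→L: (-17)(-11) − (-24)(6) = 331
L→M: (-24)(-25) − (-17)(-11) = 413
M→N: (-17)(-20) − (25)(-25) = 965
N→O: (25)(4) − (12)(-20) = 340
O→P: (12)(15) − (13)(4) = 128
P→Q: (13)(7) − (1)(15) = 76
Q→J: (1)(2) − (-2)(7) = 16
Σ = 2291
Area = |Σ|/2 = 1145.5.

1145.5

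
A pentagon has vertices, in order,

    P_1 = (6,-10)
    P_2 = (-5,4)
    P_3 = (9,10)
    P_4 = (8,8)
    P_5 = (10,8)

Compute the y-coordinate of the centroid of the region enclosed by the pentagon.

96/71

Apply Gauss's area formula. First the cross-terms c_i = x_i·y_{i+1} − x_{i+1}·y_i:
  -26, -86, -8, -16, -148  ⇒  2A = -284, A = -142.
Then Σ (y_i + y_{i+1})·c_i = -1152, so ȳ = -1152 / (6·(-142)) = 96/71.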